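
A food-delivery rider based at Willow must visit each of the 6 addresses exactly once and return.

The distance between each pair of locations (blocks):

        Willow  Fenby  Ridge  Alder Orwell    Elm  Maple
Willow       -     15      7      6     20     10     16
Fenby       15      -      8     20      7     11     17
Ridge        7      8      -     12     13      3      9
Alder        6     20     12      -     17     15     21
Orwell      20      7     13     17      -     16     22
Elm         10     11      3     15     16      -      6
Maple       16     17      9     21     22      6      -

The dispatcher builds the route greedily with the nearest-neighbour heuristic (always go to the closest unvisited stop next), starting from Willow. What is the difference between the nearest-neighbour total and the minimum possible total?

The nearest-neighbour route is 8 blocks longer than optimal.

From Willow: Alder=6, Ridge=7, Elm=10, Fenby=15, Maple=16, Orwell=20 → choose Alder (6).
From Alder: Ridge=12, Elm=15, Orwell=17, Fenby=20, Maple=21 → choose Ridge (12).
From Ridge: Elm=3, Fenby=8, Maple=9, Orwell=13 → choose Elm (3).
From Elm: Maple=6, Fenby=11, Orwell=16 → choose Maple (6).
From Maple: Fenby=17, Orwell=22 → choose Fenby (17).
From Fenby: Orwell=7 → choose Orwell (7).
NN route Willow → Alder → Ridge → Elm → Maple → Fenby → Orwell → Willow costs 71.
Optimal: Willow → Ridge → Elm → Maple → Fenby → Orwell → Alder → Willow costs 63 (by enumerating all 360 distinct tours).
Excess = 71 − 63 = 8.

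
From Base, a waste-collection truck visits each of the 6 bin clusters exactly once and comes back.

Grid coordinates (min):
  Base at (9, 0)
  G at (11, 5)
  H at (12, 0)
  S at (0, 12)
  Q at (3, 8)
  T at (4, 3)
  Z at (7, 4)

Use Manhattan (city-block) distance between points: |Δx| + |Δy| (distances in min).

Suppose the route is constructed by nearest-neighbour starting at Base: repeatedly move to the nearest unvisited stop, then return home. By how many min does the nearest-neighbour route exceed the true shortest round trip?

2 min longer than the optimal tour.

From Base: H=3, Z=6, G=7, T=8, Q=14, S=21 → choose H (3).
From H: G=6, Z=9, T=11, Q=17, S=24 → choose G (6).
From G: Z=5, T=9, Q=11, S=18 → choose Z (5).
From Z: T=4, Q=8, S=15 → choose T (4).
From T: Q=6, S=13 → choose Q (6).
From Q: S=7 → choose S (7).
NN route Base → H → G → Z → T → Q → S → Base costs 52.
Optimal: Base → H → G → S → Q → T → Z → Base costs 50 (by enumerating all 360 distinct tours).
Excess = 52 − 50 = 2.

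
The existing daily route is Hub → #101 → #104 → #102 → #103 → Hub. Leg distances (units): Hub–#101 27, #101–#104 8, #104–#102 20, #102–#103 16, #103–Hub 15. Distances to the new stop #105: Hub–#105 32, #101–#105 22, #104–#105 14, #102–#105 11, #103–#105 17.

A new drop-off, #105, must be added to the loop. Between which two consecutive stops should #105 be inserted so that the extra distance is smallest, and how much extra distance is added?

Insertion cost between consecutive stops i–j is d(i,#105) + d(#105,j) − d(i,j):
  between Hub and #101: 32 + 22 − 27 = 27
  between #101 and #104: 22 + 14 − 8 = 28
  between #104 and #102: 14 + 11 − 20 = 5
  between #102 and #103: 11 + 17 − 16 = 12
  between #103 and Hub: 17 + 32 − 15 = 34
Cheapest insertion is between #104 and #102, adding 5.
New total = 86 + 5 = 91.

Adding 5 by placing #105 on the #104–#102 leg.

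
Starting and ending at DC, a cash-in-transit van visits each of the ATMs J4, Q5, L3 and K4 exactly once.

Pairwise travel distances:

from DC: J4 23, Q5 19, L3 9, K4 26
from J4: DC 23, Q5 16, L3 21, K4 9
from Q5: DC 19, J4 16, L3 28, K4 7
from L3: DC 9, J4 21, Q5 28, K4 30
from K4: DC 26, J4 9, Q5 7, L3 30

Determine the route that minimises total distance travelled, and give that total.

DC → J4 → Q5 → L3 → K4 → DC: 23+16+28+30+26 = 123
DC → J4 → Q5 → K4 → L3 → DC: 23+16+7+30+9 = 85
DC → J4 → L3 → Q5 → K4 → DC: 23+21+28+7+26 = 105
DC → J4 → L3 → K4 → Q5 → DC: 23+21+30+7+19 = 100
DC → J4 → K4 → Q5 → L3 → DC: 23+9+7+28+9 = 76
DC → J4 → K4 → L3 → Q5 → DC: 23+9+30+28+19 = 109
DC → Q5 → J4 → L3 → K4 → DC: 19+16+21+30+26 = 112
DC → Q5 → J4 → K4 → L3 → DC: 19+16+9+30+9 = 83
DC → Q5 → L3 → J4 → K4 → DC: 19+28+21+9+26 = 103
DC → Q5 → K4 → J4 → L3 → DC: 19+7+9+21+9 = 65
DC → L3 → J4 → Q5 → K4 → DC: 9+21+16+7+26 = 79
DC → L3 → Q5 → J4 → K4 → DC: 9+28+16+9+26 = 88
The minimum is 65.
One optimal route: DC → Q5 → K4 → J4 → L3 → DC (or its reverse).

Minimum total distance: 65.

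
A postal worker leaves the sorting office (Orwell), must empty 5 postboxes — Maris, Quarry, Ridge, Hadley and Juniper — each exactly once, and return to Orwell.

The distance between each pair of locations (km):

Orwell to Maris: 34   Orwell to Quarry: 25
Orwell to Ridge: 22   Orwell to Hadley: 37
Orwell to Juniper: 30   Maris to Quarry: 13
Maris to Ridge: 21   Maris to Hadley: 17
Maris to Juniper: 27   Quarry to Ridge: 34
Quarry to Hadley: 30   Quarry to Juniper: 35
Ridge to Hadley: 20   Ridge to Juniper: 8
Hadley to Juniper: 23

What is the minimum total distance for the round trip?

Shortest round trip = 108 km.

Orwell → Maris → Quarry → Ridge → Hadley → Juniper → Orwell: 34+13+34+20+23+30 = 154
Orwell → Maris → Quarry → Ridge → Juniper → Hadley → Orwell: 34+13+34+8+23+37 = 149
Orwell → Maris → Quarry → Hadley → Ridge → Juniper → Orwell: 34+13+30+20+8+30 = 135
Orwell → Maris → Quarry → Hadley → Juniper → Ridge → Orwell: 34+13+30+23+8+22 = 130
Orwell → Maris → Quarry → Juniper → Ridge → Hadley → Orwell: 34+13+35+8+20+37 = 147
Orwell → Maris → Quarry → Juniper → Hadley → Ridge → Orwell: 34+13+35+23+20+22 = 147
Orwell → Maris → Ridge → Quarry → Hadley → Juniper → Orwell: 34+21+34+30+23+30 = 172
Orwell → Maris → Ridge → Quarry → Juniper → Hadley → Orwell: 34+21+34+35+23+37 = 184
Orwell → Maris → Ridge → Hadley → Quarry → Juniper → Orwell: 34+21+20+30+35+30 = 170
Orwell → Maris → Ridge → Hadley → Juniper → Quarry → Orwell: 34+21+20+23+35+25 = 158
Orwell → Maris → Ridge → Juniper → Quarry → Hadley → Orwell: 34+21+8+35+30+37 = 165
Orwell → Maris → Ridge → Juniper → Hadley → Quarry → Orwell: 34+21+8+23+30+25 = 141
Orwell → Maris → Hadley → Quarry → Ridge → Juniper → Orwell: 34+17+30+34+8+30 = 153
Orwell → Maris → Hadley → Quarry → Juniper → Ridge → Orwell: 34+17+30+35+8+22 = 146
… (46 more)
Orwell → Quarry → Maris → Hadley → Juniper → Ridge → Orwell: 25+13+17+23+8+22 = 108  ← best
The minimum is 108.
One optimal route: Orwell → Quarry → Maris → Hadley → Juniper → Ridge → Orwell (or its reverse).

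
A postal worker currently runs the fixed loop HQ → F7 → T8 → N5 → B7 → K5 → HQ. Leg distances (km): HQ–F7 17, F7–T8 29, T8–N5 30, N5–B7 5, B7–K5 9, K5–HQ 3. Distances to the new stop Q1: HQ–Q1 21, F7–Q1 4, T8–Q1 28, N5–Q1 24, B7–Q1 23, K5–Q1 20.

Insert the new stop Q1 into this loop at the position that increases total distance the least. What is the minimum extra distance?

Insertion cost between consecutive stops i–j is d(i,Q1) + d(Q1,j) − d(i,j):
  between HQ and F7: 21 + 4 − 17 = 8
  between F7 and T8: 4 + 28 − 29 = 3
  between T8 and N5: 28 + 24 − 30 = 22
  between N5 and B7: 24 + 23 − 5 = 42
  between B7 and K5: 23 + 20 − 9 = 34
  between K5 and HQ: 20 + 21 − 3 = 38
Cheapest insertion is between F7 and T8, adding 3.
New total = 93 + 3 = 96.

Adding 3 km by placing Q1 on the F7–T8 leg.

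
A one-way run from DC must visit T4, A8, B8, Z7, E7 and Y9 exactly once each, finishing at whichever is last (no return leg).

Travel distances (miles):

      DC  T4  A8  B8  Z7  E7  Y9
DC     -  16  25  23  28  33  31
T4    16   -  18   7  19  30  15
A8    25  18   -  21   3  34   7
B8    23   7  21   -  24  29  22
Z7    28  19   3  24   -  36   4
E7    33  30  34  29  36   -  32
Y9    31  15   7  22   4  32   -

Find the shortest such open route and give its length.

There are 6! = 720 possible orderings.
DC - T4 - A8 - B8 - Z7 - E7 - Y9: 16+18+21+24+36+32 = 147
DC - T4 - A8 - B8 - Z7 - Y9 - E7: 16+18+21+24+4+32 = 115
DC - T4 - A8 - B8 - E7 - Z7 - Y9: 16+18+21+29+36+4 = 124
DC - T4 - A8 - B8 - E7 - Y9 - Z7: 16+18+21+29+32+4 = 120
DC - T4 - A8 - B8 - Y9 - Z7 - E7: 16+18+21+22+4+36 = 117
DC - T4 - A8 - B8 - Y9 - E7 - Z7: 16+18+21+22+32+36 = 145
DC - T4 - A8 - Z7 - B8 - E7 - Y9: 16+18+3+24+29+32 = 122
DC - T4 - A8 - Z7 - B8 - Y9 - E7: 16+18+3+24+22+32 = 115
… (712 more)
DC - T4 - B8 - A8 - Z7 - Y9 - E7: 16+7+21+3+4+32 = 83  ← best
The minimum is 83.
One shortest path: DC → T4 → B8 → A8 → Z7 → Y9 → E7.

Shortest open route: 83 miles.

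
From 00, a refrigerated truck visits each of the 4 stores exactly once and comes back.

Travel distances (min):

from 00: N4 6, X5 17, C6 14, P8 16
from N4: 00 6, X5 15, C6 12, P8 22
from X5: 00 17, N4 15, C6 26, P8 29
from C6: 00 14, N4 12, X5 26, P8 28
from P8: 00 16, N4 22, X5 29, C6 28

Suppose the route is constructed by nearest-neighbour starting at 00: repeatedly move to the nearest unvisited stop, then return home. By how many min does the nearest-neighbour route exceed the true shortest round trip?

From 00: N4=6, C6=14, P8=16, X5=17 → choose N4 (6).
From N4: C6=12, X5=15, P8=22 → choose C6 (12).
From C6: X5=26, P8=28 → choose X5 (26).
From X5: P8=29 → choose P8 (29).
NN route 00 → N4 → C6 → X5 → P8 → 00 costs 89.
Optimal: 00 → C6 → N4 → X5 → P8 → 00 costs 86 (by enumerating all 12 distinct tours).
Excess = 89 − 86 = 3.

The nearest-neighbour route is 3 min longer than optimal.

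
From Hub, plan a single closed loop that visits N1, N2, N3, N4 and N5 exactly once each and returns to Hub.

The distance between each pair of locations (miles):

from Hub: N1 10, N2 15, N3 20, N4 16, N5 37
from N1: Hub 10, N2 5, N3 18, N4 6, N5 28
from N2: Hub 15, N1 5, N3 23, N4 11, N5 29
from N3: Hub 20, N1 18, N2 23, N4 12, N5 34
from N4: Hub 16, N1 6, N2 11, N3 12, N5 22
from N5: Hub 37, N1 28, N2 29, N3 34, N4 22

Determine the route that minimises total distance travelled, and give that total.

Minimum total distance: 98 miles.

There are 60 distinct closed tours to check (reversals are equivalent).
Hub → N1 → N2 → N3 → N4 → N5 → Hub: 10+5+23+12+22+37 = 109
Hub → N1 → N2 → N3 → N5 → N4 → Hub: 10+5+23+34+22+16 = 110
Hub → N1 → N2 → N4 → N3 → N5 → Hub: 10+5+11+12+34+37 = 109
Hub → N1 → N2 → N4 → N5 → N3 → Hub: 10+5+11+22+34+20 = 102
Hub → N1 → N2 → N5 → N3 → N4 → Hub: 10+5+29+34+12+16 = 106
Hub → N1 → N2 → N5 → N4 → N3 → Hub: 10+5+29+22+12+20 = 98
Hub → N1 → N3 → N2 → N4 → N5 → Hub: 10+18+23+11+22+37 = 121
Hub → N1 → N3 → N2 → N5 → N4 → Hub: 10+18+23+29+22+16 = 118
Hub → N1 → N3 → N4 → N2 → N5 → Hub: 10+18+12+11+29+37 = 117
Hub → N1 → N3 → N4 → N5 → N2 → Hub: 10+18+12+22+29+15 = 106
Hub → N1 → N3 → N5 → N2 → N4 → Hub: 10+18+34+29+11+16 = 118
Hub → N1 → N3 → N5 → N4 → N2 → Hub: 10+18+34+22+11+15 = 110
Hub → N1 → N4 → N2 → N3 → N5 → Hub: 10+6+11+23+34+37 = 121
Hub → N1 → N4 → N2 → N5 → N3 → Hub: 10+6+11+29+34+20 = 110
… (46 more)
The minimum is 98.
One optimal route: Hub → N1 → N2 → N5 → N4 → N3 → Hub (or its reverse).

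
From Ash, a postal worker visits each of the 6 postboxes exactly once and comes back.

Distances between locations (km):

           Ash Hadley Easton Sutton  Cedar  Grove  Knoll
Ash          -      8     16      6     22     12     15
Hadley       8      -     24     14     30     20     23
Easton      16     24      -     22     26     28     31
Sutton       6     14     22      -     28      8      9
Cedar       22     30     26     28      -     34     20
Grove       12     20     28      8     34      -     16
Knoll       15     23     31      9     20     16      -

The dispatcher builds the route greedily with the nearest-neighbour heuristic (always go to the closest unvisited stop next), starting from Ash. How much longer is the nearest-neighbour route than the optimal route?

Excess over optimum: 1 km.

Ash: Sutton=6, Hadley=8, Grove=12, Knoll=15, Easton=16, Cedar=22 ⇒ Sutton
Sutton: Grove=8, Knoll=9, Hadley=14, Easton=22, Cedar=28 ⇒ Grove
Grove: Knoll=16, Hadley=20, Easton=28, Cedar=34 ⇒ Knoll
Knoll: Cedar=20, Hadley=23, Easton=31 ⇒ Cedar
Cedar: Easton=26, Hadley=30 ⇒ Easton
Easton: Hadley=24 ⇒ Hadley
NN route Ash → Sutton → Grove → Knoll → Cedar → Easton → Hadley → Ash costs 108.
Optimal: Ash → Hadley → Easton → Cedar → Knoll → Sutton → Grove → Ash costs 107 (by enumerating all 360 distinct tours).
Excess = 108 − 107 = 1.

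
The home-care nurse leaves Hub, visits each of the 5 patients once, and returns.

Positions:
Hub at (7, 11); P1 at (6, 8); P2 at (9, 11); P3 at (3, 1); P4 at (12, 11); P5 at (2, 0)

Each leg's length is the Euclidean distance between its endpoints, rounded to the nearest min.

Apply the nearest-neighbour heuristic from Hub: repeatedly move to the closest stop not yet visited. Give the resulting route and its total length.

From Hub: distances to unvisited — P2=2, P1=3, P4=5, P3=11, P5=12. Nearest is P2 (2).
From P2: distances to unvisited — P4=3, P1=4, P3=12, P5=13. Nearest is P4 (3).
From P4: distances to unvisited — P1=7, P3=13, P5=15. Nearest is P1 (7).
From P1: distances to unvisited — P3=8, P5=9. Nearest is P3 (8).
From P3: distances to unvisited — P5=1. Nearest is P5 (1).
Return P5→Hub: 12.
Total = 2 + 3 + 7 + 8 + 1 + 12 = 33.

Total distance 33 min via the nearest-neighbour route Hub → P2 → P4 → P1 → P3 → P5 → Hub.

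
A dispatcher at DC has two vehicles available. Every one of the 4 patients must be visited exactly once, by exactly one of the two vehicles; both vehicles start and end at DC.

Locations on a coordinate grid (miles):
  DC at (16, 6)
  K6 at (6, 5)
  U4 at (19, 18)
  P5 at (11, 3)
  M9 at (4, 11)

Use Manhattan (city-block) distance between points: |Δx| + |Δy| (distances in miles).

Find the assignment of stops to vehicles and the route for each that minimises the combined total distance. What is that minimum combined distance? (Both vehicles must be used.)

Try each way of splitting the stops between the two vehicles (each non-empty) and, for each split, find the best tour for each vehicle:
  {K6} + {U4, P5, M9}: 22 + 60 = 82
  {U4} + {K6, P5, M9}: 30 + 40 = 70
  {K6, U4} + {P5, M9}: 52 + 40 = 92
  {P5} + {K6, U4, M9}: 16 + 56 = 72
  {K6, P5} + {U4, M9}: 26 + 54 = 80
  {U4, P5} + {K6, M9}: 46 + 36 = 82
  … (7 splits in total)
Best: vehicle 1 DC → U4 → DC = 30; vehicle 2 DC → P5 → K6 → M9 → DC = 40; combined 70.

Minimum combined distance: 70 miles.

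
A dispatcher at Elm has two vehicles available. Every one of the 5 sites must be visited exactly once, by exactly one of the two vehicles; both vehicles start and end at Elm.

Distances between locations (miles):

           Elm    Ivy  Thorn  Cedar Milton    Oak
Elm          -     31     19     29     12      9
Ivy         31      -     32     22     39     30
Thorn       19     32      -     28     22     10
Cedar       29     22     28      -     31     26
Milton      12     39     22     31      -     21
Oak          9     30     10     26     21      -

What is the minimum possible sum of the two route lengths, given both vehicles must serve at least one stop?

Minimum combined distance: 124 miles.

Check every non-empty split of the stops between the two vehicles; for each half take its own optimal tour:
  {Ivy} + {Thorn, Cedar, Milton, Oak}: 62 + 90 = 152
  {Thorn} + {Ivy, Cedar, Milton, Oak}: 38 + 104 = 142
  {Ivy, Thorn} + {Cedar, Milton, Oak}: 82 + 78 = 160
  {Cedar} + {Ivy, Thorn, Milton, Oak}: 58 + 102 = 160
  {Ivy, Cedar} + {Thorn, Milton, Oak}: 82 + 53 = 135
  {Thorn, Cedar} + {Ivy, Milton, Oak}: 76 + 90 = 166
  … (15 splits in total)
  {Milton} + {Ivy, Thorn, Cedar, Oak}: 24 + 100 = 124  ← best
Best: vehicle 1 Elm → Milton → Elm = 24; vehicle 2 Elm → Ivy → Cedar → Thorn → Oak → Elm = 100; combined 124.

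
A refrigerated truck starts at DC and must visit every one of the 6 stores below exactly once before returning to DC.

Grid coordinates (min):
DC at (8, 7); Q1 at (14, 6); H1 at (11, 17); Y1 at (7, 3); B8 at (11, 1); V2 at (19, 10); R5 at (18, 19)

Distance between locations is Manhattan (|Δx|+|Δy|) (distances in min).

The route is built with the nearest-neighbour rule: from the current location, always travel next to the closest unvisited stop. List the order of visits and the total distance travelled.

At DC the remaining stops are Y1 5, Q1 7, B8 9, H1 13, V2 14, R5 22; go to Y1.
At Y1 the remaining stops are B8 6, Q1 10, H1 18, V2 19, R5 27; go to B8.
At B8 the remaining stops are Q1 8, H1 16, V2 17, R5 25; go to Q1.
At Q1 the remaining stops are V2 9, H1 14, R5 17; go to V2.
At V2 the remaining stops are R5 10, H1 15; go to R5.
At R5 the remaining stops are H1 9; go to H1.
Return H1→DC: 13.
Total = 5 + 6 + 8 + 9 + 10 + 9 + 13 = 60.

60 min along DC → Y1 → B8 → Q1 → V2 → R5 → H1 → DC.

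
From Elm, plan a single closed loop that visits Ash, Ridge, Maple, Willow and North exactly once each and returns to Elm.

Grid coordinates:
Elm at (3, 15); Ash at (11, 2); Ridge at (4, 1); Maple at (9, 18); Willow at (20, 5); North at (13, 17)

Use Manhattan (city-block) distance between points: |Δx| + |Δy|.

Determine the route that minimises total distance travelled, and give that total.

68 — the shortest possible round trip.

Elm - Ash - Ridge - Maple - Willow - North - Elm: 21+8+22+24+19+12 = 106
Elm - Ash - Ridge - Maple - North - Willow - Elm: 21+8+22+5+19+27 = 102
Elm - Ash - Ridge - Willow - Maple - North - Elm: 21+8+20+24+5+12 = 90
Elm - Ash - Ridge - Willow - North - Maple - Elm: 21+8+20+19+5+9 = 82
Elm - Ash - Ridge - North - Maple - Willow - Elm: 21+8+25+5+24+27 = 110
Elm - Ash - Ridge - North - Willow - Maple - Elm: 21+8+25+19+24+9 = 106
Elm - Ash - Maple - Ridge - Willow - North - Elm: 21+18+22+20+19+12 = 112
Elm - Ash - Maple - Ridge - North - Willow - Elm: 21+18+22+25+19+27 = 132
Elm - Ash - Maple - Willow - Ridge - North - Elm: 21+18+24+20+25+12 = 120
Elm - Ash - Maple - Willow - North - Ridge - Elm: 21+18+24+19+25+15 = 122
Elm - Ash - Maple - North - Ridge - Willow - Elm: 21+18+5+25+20+27 = 116
Elm - Ash - Maple - North - Willow - Ridge - Elm: 21+18+5+19+20+15 = 98
Elm - Ash - Willow - Ridge - Maple - North - Elm: 21+12+20+22+5+12 = 92
Elm - Ash - Willow - Ridge - North - Maple - Elm: 21+12+20+25+5+9 = 92
… (46 more)
Elm - Ridge - Ash - Willow - North - Maple - Elm: 15+8+12+19+5+9 = 68  ← best
The minimum is 68.
One optimal route: Elm → Ridge → Ash → Willow → North → Maple → Elm (or its reverse).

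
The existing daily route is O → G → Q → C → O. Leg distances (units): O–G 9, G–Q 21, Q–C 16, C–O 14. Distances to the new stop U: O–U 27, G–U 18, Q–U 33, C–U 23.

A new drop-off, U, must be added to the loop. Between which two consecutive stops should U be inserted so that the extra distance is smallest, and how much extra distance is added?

Insertion cost between consecutive stops i–j is d(i,U) + d(U,j) − d(i,j):
  between O and G: 27 + 18 − 9 = 36
  between G and Q: 18 + 33 − 21 = 30
  between Q and C: 33 + 23 − 16 = 40
  between C and O: 23 + 27 − 14 = 36
Cheapest insertion is between G and Q, adding 30.
New total = 60 + 30 = 90.

Minimum extra distance: 30, inserting U between G and Q.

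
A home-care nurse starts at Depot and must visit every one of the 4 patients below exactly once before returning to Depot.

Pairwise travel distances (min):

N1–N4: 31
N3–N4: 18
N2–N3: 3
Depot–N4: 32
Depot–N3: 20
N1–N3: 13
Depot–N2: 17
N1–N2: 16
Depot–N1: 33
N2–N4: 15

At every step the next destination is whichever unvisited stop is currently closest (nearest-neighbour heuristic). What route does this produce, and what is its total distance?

Depot → [N2:17 / N3:20 / N4:32 / N1:33] → N2 (17)
N2 → [N3:3 / N4:15 / N1:16] → N3 (3)
N3 → [N1:13 / N4:18] → N1 (13)
N1 → [N4:31] → N4 (31)
Return N4→Depot: 32.
Total = 17 + 3 + 13 + 31 + 32 = 96.

Total distance 96 min via the nearest-neighbour route Depot → N2 → N3 → N1 → N4 → Depot.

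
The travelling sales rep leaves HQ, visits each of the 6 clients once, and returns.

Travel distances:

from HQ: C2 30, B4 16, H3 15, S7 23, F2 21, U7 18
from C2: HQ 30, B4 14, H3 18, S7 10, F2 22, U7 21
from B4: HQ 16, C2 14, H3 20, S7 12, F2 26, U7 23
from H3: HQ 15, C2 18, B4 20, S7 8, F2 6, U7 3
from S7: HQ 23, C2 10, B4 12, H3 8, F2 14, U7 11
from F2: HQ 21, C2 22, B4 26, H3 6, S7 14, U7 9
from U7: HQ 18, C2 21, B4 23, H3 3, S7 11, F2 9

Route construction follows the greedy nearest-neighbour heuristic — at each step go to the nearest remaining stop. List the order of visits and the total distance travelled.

HQ → [H3:15 / B4:16 / U7:18 / F2:21 / S7:23 / C2:30] → H3 (15)
H3 → [U7:3 / F2:6 / S7:8 / C2:18 / B4:20] → U7 (3)
U7 → [F2:9 / S7:11 / C2:21 / B4:23] → F2 (9)
F2 → [S7:14 / C2:22 / B4:26] → S7 (14)
S7 → [C2:10 / B4:12] → C2 (10)
C2 → [B4:14] → B4 (14)
Return B4→HQ: 16.
Total = 15 + 3 + 9 + 14 + 10 + 14 + 16 = 81.

Total distance 81 via the nearest-neighbour route HQ → H3 → U7 → F2 → S7 → C2 → B4 → HQ.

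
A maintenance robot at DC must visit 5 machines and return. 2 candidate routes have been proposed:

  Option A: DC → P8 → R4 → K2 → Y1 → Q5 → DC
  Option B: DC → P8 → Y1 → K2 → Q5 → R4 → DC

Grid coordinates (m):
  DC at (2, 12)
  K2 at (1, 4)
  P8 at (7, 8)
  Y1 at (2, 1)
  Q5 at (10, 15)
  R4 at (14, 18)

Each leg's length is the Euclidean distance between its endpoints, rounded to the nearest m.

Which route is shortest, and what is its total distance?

50 m — Option B is the shortest.

Option A: 6 + 12 + 19 + 3 + 16 + 9 = 65
Option B: 6 + 9 + 3 + 14 + 5 + 13 = 50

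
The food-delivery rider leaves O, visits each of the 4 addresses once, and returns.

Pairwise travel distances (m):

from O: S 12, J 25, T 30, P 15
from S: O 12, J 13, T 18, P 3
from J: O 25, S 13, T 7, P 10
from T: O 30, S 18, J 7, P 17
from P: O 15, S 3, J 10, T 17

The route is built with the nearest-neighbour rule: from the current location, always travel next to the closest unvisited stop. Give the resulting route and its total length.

From O: distances to unvisited — S=12, P=15, J=25, T=30. Nearest is S (12).
From S: distances to unvisited — P=3, J=13, T=18. Nearest is P (3).
From P: distances to unvisited — J=10, T=17. Nearest is J (10).
From J: distances to unvisited — T=7. Nearest is T (7).
Return T→O: 30.
Total = 12 + 3 + 10 + 7 + 30 = 62.

62 m along O → S → P → J → T → O.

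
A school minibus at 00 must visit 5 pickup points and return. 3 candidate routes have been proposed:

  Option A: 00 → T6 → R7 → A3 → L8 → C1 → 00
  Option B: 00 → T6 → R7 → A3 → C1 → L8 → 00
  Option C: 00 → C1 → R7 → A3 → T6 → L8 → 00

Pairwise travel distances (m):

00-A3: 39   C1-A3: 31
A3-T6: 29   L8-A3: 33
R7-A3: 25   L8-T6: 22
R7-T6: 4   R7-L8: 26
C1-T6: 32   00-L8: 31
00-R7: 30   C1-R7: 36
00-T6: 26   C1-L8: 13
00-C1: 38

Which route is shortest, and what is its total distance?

Shortest is Option B, total 130 m.

Option A: 26 + 4 + 25 + 33 + 13 + 38 = 139
Option B: 26 + 4 + 25 + 31 + 13 + 31 = 130
Option C: 38 + 36 + 25 + 29 + 22 + 31 = 181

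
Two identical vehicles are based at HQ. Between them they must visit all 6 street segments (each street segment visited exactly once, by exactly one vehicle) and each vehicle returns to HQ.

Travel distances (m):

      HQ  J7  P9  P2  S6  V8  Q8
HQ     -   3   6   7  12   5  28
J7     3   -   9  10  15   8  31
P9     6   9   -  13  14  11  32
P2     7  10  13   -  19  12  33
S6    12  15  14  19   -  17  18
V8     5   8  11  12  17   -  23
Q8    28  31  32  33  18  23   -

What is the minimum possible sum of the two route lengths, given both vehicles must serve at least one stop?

Check every non-empty split of the stops between the two vehicles; for each half take its own optimal tour:
  {J7} + {P9, P2, S6, V8, Q8}: 6 + 80 = 86
  {P9} + {J7, P2, S6, V8, Q8}: 12 + 78 = 90
  {J7, P9} + {P2, S6, V8, Q8}: 18 + 72 = 90
  {P2} + {J7, P9, S6, V8, Q8}: 14 + 72 = 86
  {J7, P2} + {P9, S6, V8, Q8}: 20 + 66 = 86
  {P9, P2} + {J7, S6, V8, Q8}: 26 + 64 = 90
  … (31 splits in total)
Best: vehicle 1 HQ → J7 → HQ = 6; vehicle 2 HQ → P9 → S6 → Q8 → V8 → P2 → HQ = 80; combined 86.

Minimum combined distance: 86 m.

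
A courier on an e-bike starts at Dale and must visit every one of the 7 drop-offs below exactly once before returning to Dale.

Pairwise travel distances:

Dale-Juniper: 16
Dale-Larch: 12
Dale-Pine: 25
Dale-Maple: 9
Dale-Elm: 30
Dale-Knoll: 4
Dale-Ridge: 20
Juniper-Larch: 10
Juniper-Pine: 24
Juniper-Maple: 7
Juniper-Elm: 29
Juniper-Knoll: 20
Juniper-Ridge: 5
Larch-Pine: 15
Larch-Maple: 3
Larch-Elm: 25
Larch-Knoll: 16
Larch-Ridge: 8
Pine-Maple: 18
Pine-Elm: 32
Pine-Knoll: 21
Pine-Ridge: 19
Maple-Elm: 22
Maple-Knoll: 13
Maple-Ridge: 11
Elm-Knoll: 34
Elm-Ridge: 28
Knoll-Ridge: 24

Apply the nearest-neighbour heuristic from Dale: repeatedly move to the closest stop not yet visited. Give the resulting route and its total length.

Total distance 119 via the nearest-neighbour route Dale → Knoll → Maple → Larch → Ridge → Juniper → Pine → Elm → Dale.

Dale → [Knoll:4 / Maple:9 / Larch:12 / Juniper:16 / Ridge:20 / Pine:25 / Elm:30] → Knoll (4)
Knoll → [Maple:13 / Larch:16 / Juniper:20 / Pine:21 / Ridge:24 / Elm:34] → Maple (13)
Maple → [Larch:3 / Juniper:7 / Ridge:11 / Pine:18 / Elm:22] → Larch (3)
Larch → [Ridge:8 / Juniper:10 / Pine:15 / Elm:25] → Ridge (8)
Ridge → [Juniper:5 / Pine:19 / Elm:28] → Juniper (5)
Juniper → [Pine:24 / Elm:29] → Pine (24)
Pine → [Elm:32] → Elm (32)
Return Elm→Dale: 30.
Total = 4 + 13 + 3 + 8 + 5 + 24 + 32 + 30 = 119.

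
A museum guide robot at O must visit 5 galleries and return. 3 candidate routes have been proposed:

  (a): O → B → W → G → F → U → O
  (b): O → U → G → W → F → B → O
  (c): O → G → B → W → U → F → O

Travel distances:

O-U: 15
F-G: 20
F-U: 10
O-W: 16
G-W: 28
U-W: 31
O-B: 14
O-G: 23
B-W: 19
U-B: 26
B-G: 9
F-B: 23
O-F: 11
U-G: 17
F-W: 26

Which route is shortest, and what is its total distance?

(a): 14 + 19 + 28 + 20 + 10 + 15 = 106
(b): 15 + 17 + 28 + 26 + 23 + 14 = 123
(c): 23 + 9 + 19 + 31 + 10 + 11 = 103

Shortest is (c), total 103.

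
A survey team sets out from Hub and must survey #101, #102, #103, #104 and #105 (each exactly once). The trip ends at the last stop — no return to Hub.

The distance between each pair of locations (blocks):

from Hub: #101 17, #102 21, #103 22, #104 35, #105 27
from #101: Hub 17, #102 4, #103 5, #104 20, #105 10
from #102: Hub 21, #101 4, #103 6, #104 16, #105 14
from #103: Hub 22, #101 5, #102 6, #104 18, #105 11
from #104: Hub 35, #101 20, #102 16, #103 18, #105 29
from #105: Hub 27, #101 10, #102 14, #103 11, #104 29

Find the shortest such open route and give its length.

There are 5! = 120 possible orderings.
Hub → #101 → #102 → #103 → #104 → #105: 17+4+6+18+29 = 74
Hub → #101 → #102 → #103 → #105 → #104: 17+4+6+11+29 = 67
Hub → #101 → #102 → #104 → #103 → #105: 17+4+16+18+11 = 66
Hub → #101 → #102 → #104 → #105 → #103: 17+4+16+29+11 = 77
Hub → #101 → #102 → #105 → #103 → #104: 17+4+14+11+18 = 64
Hub → #101 → #102 → #105 → #104 → #103: 17+4+14+29+18 = 82
Hub → #101 → #103 → #102 → #104 → #105: 17+5+6+16+29 = 73
Hub → #101 → #103 → #102 → #105 → #104: 17+5+6+14+29 = 71
Hub → #101 → #103 → #104 → #102 → #105: 17+5+18+16+14 = 70
Hub → #101 → #103 → #104 → #105 → #102: 17+5+18+29+14 = 83
Hub → #101 → #103 → #105 → #102 → #104: 17+5+11+14+16 = 63
Hub → #101 → #103 → #105 → #104 → #102: 17+5+11+29+16 = 78
Hub → #101 → #104 → #102 → #103 → #105: 17+20+16+6+11 = 70
Hub → #101 → #104 → #102 → #105 → #103: 17+20+16+14+11 = 78
… (106 more)
Hub → #101 → #105 → #103 → #102 → #104: 17+10+11+6+16 = 60  ← best
The minimum is 60.
One shortest path: Hub → #101 → #105 → #103 → #102 → #104.

Minimum one-way distance = 60 blocks.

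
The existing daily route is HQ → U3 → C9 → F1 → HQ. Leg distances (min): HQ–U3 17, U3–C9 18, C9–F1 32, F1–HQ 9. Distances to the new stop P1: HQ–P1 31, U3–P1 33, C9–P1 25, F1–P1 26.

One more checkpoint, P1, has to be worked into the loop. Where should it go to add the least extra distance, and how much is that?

Insertion cost between consecutive stops i–j is d(i,P1) + d(P1,j) − d(i,j):
  between HQ and U3: 31 + 33 − 17 = 47
  between U3 and C9: 33 + 25 − 18 = 40
  between C9 and F1: 25 + 26 − 32 = 19
  between F1 and HQ: 26 + 31 − 9 = 48
Cheapest insertion is between C9 and F1, adding 19.
New total = 76 + 19 = 95.

Adding 19 min by placing P1 on the C9–F1 leg.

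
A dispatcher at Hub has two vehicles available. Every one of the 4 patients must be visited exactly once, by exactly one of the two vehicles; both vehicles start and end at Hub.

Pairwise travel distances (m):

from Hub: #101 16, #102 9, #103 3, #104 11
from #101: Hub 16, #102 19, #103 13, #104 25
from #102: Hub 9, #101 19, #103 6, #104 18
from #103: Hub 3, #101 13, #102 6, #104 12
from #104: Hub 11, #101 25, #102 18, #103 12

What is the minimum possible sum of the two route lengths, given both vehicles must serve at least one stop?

Minimum combined distance: 66 m.

There are 2^3 − 1 = 7 ways to divide the 4 stops into two non-empty groups. For each, the best each vehicle can do is its own shortest tour through its group:
  {#101} + {#102, #103, #104}: 32 + 38 = 70
  {#102} + {#101, #103, #104}: 18 + 52 = 70
  {#101, #102} + {#103, #104}: 44 + 26 = 70
  {#103} + {#101, #102, #104}: 6 + 64 = 70
  {#101, #103} + {#102, #104}: 32 + 38 = 70
  {#102, #103} + {#101, #104}: 18 + 52 = 70
  … (7 splits in total)
  {#101, #102, #103} + {#104}: 44 + 22 = 66  ← best
Best: vehicle 1 Hub → #101 → #102 → #103 → Hub = 44; vehicle 2 Hub → #104 → Hub = 22; combined 66.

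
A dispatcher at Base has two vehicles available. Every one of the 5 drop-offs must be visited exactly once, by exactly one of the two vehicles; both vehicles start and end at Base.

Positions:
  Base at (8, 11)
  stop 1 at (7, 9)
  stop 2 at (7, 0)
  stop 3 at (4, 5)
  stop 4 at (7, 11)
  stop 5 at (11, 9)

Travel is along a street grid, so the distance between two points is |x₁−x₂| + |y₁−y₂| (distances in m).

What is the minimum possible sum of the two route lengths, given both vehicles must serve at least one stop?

Minimum combined distance: 38 m.

There are 2^4 − 1 = 15 ways to divide the 5 stops into two non-empty groups. For each, the best each vehicle can do is its own shortest tour through its group:
  {stop 1} + {stop 2, stop 3, stop 4, stop 5}: 6 + 36 = 42
  {stop 2} + {stop 1, stop 3, stop 4, stop 5}: 24 + 26 = 50
  {stop 1, stop 2} + {stop 3, stop 4, stop 5}: 24 + 26 = 50
  {stop 3} + {stop 1, stop 2, stop 4, stop 5}: 20 + 30 = 50
  {stop 1, stop 3} + {stop 2, stop 4, stop 5}: 20 + 30 = 50
  {stop 2, stop 3} + {stop 1, stop 4, stop 5}: 30 + 12 = 42
  … (15 splits in total)
  {stop 4} + {stop 1, stop 2, stop 3, stop 5}: 2 + 36 = 38  ← best
Best: vehicle 1 Base → stop 4 → Base = 2; vehicle 2 Base → stop 1 → stop 2 → stop 3 → stop 5 → Base = 36; combined 38.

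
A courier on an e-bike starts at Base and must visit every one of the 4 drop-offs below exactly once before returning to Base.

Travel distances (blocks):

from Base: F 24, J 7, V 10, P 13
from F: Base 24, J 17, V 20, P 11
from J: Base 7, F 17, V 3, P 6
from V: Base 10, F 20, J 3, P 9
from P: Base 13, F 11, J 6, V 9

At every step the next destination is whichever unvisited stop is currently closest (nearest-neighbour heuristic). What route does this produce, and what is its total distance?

Base → [J:7 / V:10 / P:13 / F:24] → J (7)
J → [V:3 / P:6 / F:17] → V (3)
V → [P:9 / F:20] → P (9)
P → [F:11] → F (11)
Return F→Base: 24.
Total = 7 + 3 + 9 + 11 + 24 = 54.

54 blocks along Base → J → V → P → F → Base.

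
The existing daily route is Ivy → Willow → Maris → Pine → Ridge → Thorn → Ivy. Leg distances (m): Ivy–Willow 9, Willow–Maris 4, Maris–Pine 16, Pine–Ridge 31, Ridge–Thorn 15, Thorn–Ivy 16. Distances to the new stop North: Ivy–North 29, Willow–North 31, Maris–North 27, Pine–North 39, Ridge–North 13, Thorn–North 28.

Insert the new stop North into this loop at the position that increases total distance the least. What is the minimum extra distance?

Insertion cost between consecutive stops i–j is d(i,North) + d(North,j) − d(i,j):
  between Ivy and Willow: 29 + 31 − 9 = 51
  between Willow and Maris: 31 + 27 − 4 = 54
  between Maris and Pine: 27 + 39 − 16 = 50
  between Pine and Ridge: 39 + 13 − 31 = 21
  between Ridge and Thorn: 13 + 28 − 15 = 26
  between Thorn and Ivy: 28 + 29 − 16 = 41
Cheapest insertion is between Pine and Ridge, adding 21.
New total = 91 + 21 = 112.

+21 m — insert North between Pine and Ridge.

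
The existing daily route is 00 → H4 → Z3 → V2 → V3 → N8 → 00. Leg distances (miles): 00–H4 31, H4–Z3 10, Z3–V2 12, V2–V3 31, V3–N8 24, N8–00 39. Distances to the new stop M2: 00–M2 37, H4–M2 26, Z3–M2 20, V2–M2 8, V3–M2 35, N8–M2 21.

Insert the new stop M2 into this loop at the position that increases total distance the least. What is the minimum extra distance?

Adding 12 miles by placing M2 on the V2–V3 leg.

Insertion cost between consecutive stops i–j is d(i,M2) + d(M2,j) − d(i,j):
  between 00 and H4: 37 + 26 − 31 = 32
  between H4 and Z3: 26 + 20 − 10 = 36
  between Z3 and V2: 20 + 8 − 12 = 16
  between V2 and V3: 8 + 35 − 31 = 12
  between V3 and N8: 35 + 21 − 24 = 32
  between N8 and 00: 21 + 37 − 39 = 19
Cheapest insertion is between V2 and V3, adding 12.
New total = 147 + 12 = 159.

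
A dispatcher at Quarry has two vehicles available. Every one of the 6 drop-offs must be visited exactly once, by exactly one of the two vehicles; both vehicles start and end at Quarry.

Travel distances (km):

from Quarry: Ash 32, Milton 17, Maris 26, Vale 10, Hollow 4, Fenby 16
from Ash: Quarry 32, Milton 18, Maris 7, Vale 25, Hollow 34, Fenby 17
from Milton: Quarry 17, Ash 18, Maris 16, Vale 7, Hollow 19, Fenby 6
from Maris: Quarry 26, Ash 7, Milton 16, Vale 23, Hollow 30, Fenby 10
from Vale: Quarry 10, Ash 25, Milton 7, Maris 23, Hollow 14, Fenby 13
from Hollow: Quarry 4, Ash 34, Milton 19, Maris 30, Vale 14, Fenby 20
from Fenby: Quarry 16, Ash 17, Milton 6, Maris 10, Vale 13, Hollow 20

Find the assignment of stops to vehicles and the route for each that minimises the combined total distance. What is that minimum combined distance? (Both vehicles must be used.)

76 km — the smallest possible combined total.

There are 2^5 − 1 = 31 ways to divide the 6 stops into two non-empty groups. For each, the best each vehicle can do is its own shortest tour through its group:
  {Ash} + {Milton, Maris, Vale, Hollow, Fenby}: 64 + 67 = 131
  {Milton} + {Ash, Maris, Vale, Hollow, Fenby}: 34 + 76 = 110
  {Ash, Milton} + {Maris, Vale, Hollow, Fenby}: 67 + 67 = 134
  {Maris} + {Ash, Milton, Vale, Hollow, Fenby}: 52 + 76 = 128
  {Ash, Maris} + {Milton, Vale, Hollow, Fenby}: 65 + 47 = 112
  {Milton, Maris} + {Ash, Vale, Hollow, Fenby}: 59 + 76 = 135
  … (31 splits in total)
  {Hollow} + {Ash, Milton, Maris, Vale, Fenby}: 8 + 68 = 76  ← best
Best: vehicle 1 Quarry → Hollow → Quarry = 8; vehicle 2 Quarry → Vale → Milton → Ash → Maris → Fenby → Quarry = 68; combined 76.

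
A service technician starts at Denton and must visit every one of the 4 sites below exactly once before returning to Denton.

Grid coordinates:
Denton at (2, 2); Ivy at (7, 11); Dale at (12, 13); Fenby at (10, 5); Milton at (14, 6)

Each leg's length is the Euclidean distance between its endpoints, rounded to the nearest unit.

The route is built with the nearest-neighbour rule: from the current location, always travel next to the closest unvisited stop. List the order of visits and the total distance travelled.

From Denton: distances to unvisited — Fenby=9, Ivy=10, Milton=13, Dale=15. Nearest is Fenby (9).
From Fenby: distances to unvisited — Milton=4, Ivy=7, Dale=8. Nearest is Milton (4).
From Milton: distances to unvisited — Dale=7, Ivy=9. Nearest is Dale (7).
From Dale: distances to unvisited — Ivy=5. Nearest is Ivy (5).
Return Ivy→Denton: 10.
Total = 9 + 4 + 7 + 5 + 10 = 35.

35 along Denton → Fenby → Milton → Dale → Ivy → Denton.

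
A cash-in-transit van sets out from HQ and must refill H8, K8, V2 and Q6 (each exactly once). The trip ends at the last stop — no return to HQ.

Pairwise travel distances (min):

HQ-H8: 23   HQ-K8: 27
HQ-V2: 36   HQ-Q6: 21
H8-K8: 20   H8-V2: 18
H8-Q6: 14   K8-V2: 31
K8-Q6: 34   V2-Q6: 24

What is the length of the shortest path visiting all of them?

Minimum one-way distance = 83 min.

There are 4! = 24 possible orderings.
HQ→H8→K8→V2→Q6: 23+20+31+24 = 98
HQ→H8→K8→Q6→V2: 23+20+34+24 = 101
HQ→H8→V2→K8→Q6: 23+18+31+34 = 106
HQ→H8→V2→Q6→K8: 23+18+24+34 = 99
HQ→H8→Q6→K8→V2: 23+14+34+31 = 102
HQ→H8→Q6→V2→K8: 23+14+24+31 = 92
HQ→K8→H8→V2→Q6: 27+20+18+24 = 89
HQ→K8→H8→Q6→V2: 27+20+14+24 = 85
HQ→K8→V2→H8→Q6: 27+31+18+14 = 90
HQ→K8→V2→Q6→H8: 27+31+24+14 = 96
HQ→K8→Q6→H8→V2: 27+34+14+18 = 93
HQ→K8→Q6→V2→H8: 27+34+24+18 = 103
HQ→V2→H8→K8→Q6: 36+18+20+34 = 108
HQ→V2→H8→Q6→K8: 36+18+14+34 = 102
… (10 more)
HQ→Q6→V2→H8→K8: 21+24+18+20 = 83  ← best
The minimum is 83.
One shortest path: HQ → Q6 → V2 → H8 → K8.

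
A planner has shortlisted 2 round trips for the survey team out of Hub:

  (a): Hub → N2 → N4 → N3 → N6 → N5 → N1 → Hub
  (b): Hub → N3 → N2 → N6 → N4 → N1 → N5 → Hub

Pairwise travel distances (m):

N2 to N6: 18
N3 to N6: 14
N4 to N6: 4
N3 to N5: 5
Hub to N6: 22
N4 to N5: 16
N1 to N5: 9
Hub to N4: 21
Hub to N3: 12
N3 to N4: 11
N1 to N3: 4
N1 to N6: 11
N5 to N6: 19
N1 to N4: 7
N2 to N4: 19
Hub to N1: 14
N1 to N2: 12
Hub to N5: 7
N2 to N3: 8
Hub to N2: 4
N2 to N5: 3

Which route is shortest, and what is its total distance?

(a): 4 + 19 + 11 + 14 + 19 + 9 + 14 = 90
(b): 12 + 8 + 18 + 4 + 7 + 9 + 7 = 65

Shortest is (b), total 65 m.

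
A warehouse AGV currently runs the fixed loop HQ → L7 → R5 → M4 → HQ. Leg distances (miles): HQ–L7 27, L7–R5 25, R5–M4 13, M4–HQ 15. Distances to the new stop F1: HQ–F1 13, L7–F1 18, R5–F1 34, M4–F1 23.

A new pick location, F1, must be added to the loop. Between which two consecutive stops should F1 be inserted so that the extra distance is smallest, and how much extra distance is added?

+4 miles — insert F1 between HQ and L7.

Insertion cost between consecutive stops i–j is d(i,F1) + d(F1,j) − d(i,j):
  between HQ and L7: 13 + 18 − 27 = 4
  between L7 and R5: 18 + 34 − 25 = 27
  between R5 and M4: 34 + 23 − 13 = 44
  between M4 and HQ: 23 + 13 − 15 = 21
Cheapest insertion is between HQ and L7, adding 4.
New total = 80 + 4 = 84.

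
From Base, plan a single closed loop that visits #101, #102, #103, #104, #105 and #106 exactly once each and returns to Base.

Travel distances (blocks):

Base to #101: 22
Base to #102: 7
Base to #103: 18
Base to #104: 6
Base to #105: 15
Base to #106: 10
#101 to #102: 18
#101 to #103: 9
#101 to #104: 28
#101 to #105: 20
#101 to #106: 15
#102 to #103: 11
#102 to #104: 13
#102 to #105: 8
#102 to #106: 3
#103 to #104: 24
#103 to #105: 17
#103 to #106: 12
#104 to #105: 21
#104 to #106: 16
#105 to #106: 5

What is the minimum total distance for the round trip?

There are 360 distinct closed tours to check (reversals are equivalent).
Base → #101 → #102 → #103 → #104 → #105 → #106 → Base: 22+18+11+24+21+5+10 = 111
Base → #101 → #102 → #103 → #104 → #106 → #105 → Base: 22+18+11+24+16+5+15 = 111
Base → #101 → #102 → #103 → #105 → #104 → #106 → Base: 22+18+11+17+21+16+10 = 115
Base → #101 → #102 → #103 → #105 → #106 → #104 → Base: 22+18+11+17+5+16+6 = 95
Base → #101 → #102 → #103 → #106 → #104 → #105 → Base: 22+18+11+12+16+21+15 = 115
Base → #101 → #102 → #103 → #106 → #105 → #104 → Base: 22+18+11+12+5+21+6 = 95
Base → #101 → #102 → #104 → #103 → #105 → #106 → Base: 22+18+13+24+17+5+10 = 109
Base → #101 → #102 → #104 → #103 → #106 → #105 → Base: 22+18+13+24+12+5+15 = 109
… (352 more)
Base → #102 → #103 → #101 → #105 → #106 → #104 → Base: 7+11+9+20+5+16+6 = 74  ← best
The minimum is 74.
One optimal route: Base → #102 → #103 → #101 → #105 → #106 → #104 → Base (or its reverse).

74 blocks — the shortest possible round trip.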